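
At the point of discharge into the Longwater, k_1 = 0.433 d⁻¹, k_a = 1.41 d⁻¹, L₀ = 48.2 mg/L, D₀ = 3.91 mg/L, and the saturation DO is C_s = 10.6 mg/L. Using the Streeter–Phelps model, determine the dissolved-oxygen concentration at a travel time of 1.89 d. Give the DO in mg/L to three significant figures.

k_1 L₀/(k_a−k_1) = 0.433×48.2/(1.41−0.433) = 20.87/0.9770 = 21.36 mg/L.
e^(−k_1 t) = e^(−0.433×1.890) = 0.4412; e^(−k_a t) = e^(−1.41×1.890) = 0.06961.
D = 21.36 × (0.4412 − 0.06961) + 3.91 × 0.06961 = 7.937 + 0.2722 = 8.209 mg/L.
DO = C_s − D = 10.6 − 8.209 = 2.391 mg/L.

DO ≈ 2.39 mg/L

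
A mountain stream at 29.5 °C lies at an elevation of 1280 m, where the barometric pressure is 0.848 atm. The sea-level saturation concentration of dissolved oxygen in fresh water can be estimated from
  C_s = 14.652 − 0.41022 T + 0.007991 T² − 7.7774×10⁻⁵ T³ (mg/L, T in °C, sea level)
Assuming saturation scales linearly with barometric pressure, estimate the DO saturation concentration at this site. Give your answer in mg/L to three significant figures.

C_s ≈ 6.37 mg/L

At sea level: C_s = 14.652 − 0.41022×29.5 + 0.007991×29.5² − 7.7774×10⁻⁵×29.5³ = 7.508 mg/L.
Pressure correction: C_s' = 7.508 × 0.848 = 6.367 mg/L.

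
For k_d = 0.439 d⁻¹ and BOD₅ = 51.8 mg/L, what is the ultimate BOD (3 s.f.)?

BOD₅ = L₀(1 − e^(−5k_d)) ⇒ L₀ = BOD₅ / (1 − e^(−5×0.439))
= 51.8 / (1 − 0.1114) = 51.8 / 0.8886 = 58.29 mg/L.

L₀ ≈ 58.3 mg/L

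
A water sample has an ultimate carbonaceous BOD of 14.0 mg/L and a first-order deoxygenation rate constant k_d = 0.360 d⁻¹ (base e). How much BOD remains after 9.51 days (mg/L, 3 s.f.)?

L_t = L₀ e^(−k_d t) = 14.0 × e^(−0.360×9.51) = 14.0 × 0.03259 = 0.4563 mg/L.

L ≈ 0.456 mg/L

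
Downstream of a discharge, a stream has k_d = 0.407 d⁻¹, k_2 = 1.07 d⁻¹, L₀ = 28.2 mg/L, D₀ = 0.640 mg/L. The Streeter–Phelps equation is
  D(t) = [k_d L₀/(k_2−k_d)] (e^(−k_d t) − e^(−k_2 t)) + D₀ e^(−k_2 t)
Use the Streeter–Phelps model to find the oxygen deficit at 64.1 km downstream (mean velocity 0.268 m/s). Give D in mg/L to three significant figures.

D ≈ 4.75 mg/L

Travel time t = x/v = 64.1 km / (0.268 m/s) = 64100 m / 0.268 m/s = 239200 s = 2.768 d.
k_d L₀/(k_2−k_d) = 0.407×28.2/(1.07−0.407) = 11.48/0.6630 = 17.31 mg/L.
e^(−k_d t) = e^(−0.407×2.768) = 0.3241; e^(−k_2 t) = e^(−1.07×2.768) = 0.05171.
D = 17.31 × (0.3241 − 0.05171) + 0.640 × 0.05171 = 4.715 + 0.03310 = 4.749 mg/L.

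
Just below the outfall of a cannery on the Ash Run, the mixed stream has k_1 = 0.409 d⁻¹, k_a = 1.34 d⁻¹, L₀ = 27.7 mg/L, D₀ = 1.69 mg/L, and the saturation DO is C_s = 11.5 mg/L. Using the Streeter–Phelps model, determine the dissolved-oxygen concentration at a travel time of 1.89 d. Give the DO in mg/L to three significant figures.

DO ≈ 6.72 mg/L

k_1 L₀/(k_a−k_1) = 0.409×27.7/(1.34−0.409) = 11.33/0.9310 = 12.17 mg/L.
e^(−k_1 t) = e^(−0.409×1.890) = 0.4616; e^(−k_a t) = e^(−1.34×1.890) = 0.07945.
D = 12.17 × (0.4616 − 0.07945) + 1.69 × 0.07945 = 4.651 + 0.1343 = 4.785 mg/L.
DO = C_s − D = 11.5 − 4.785 = 6.715 mg/L.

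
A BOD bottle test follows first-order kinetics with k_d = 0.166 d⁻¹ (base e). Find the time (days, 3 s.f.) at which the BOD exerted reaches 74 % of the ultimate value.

t ≈ 8.11 d

y/L₀ = 1 − e^(−k_d t) = 0.74 ⇒ e^(−k_d t) = 0.260
t = −ln(0.260) / 0.166 = 1.347 / 0.166 = 8.115 d.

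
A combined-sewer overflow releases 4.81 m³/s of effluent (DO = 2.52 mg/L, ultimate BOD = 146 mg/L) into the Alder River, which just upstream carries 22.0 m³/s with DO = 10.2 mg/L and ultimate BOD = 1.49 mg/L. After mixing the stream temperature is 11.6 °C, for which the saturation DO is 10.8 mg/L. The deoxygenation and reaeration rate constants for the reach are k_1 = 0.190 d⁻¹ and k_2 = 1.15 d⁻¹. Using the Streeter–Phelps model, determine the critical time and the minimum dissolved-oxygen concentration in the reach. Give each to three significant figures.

t_c ≈ 1.40 d; minimum DO ≈ 7.33 mg/L

Mixed DO = (22.0×10.2 + 4.81×2.52)/(22.0+4.81) = 236.5/26.81 = 8.822 mg/L.
Mixed L₀ = (22.0×1.49 + 4.81×146)/(26.81) = 735.0/26.81 = 27.42 mg/L.
Initial deficit D₀ = C_s − DO₀ = 10.8 − 8.822 = 1.978 mg/L.
t_c = (1/0.9600) ln[(1.15/0.190)(1 − 1.978×0.9600/(0.190×27.42))] = 1.042 × ln(3.846) = 1.403 d.
D_c = (0.190/1.15) × 27.42 × e^(−0.190×1.403) = 0.1652 × 27.42 × 0.7660 = 3.470 mg/L.
Minimum DO = 10.8 − 3.470 = 7.330 mg/L.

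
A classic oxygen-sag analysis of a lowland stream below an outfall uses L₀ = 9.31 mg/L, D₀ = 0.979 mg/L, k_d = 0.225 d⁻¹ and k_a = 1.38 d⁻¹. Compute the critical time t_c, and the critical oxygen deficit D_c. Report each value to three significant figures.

t_c = [1/(k_a−k_d)] ln[(k_a/k_d)(1 − D₀(k_a−k_d)/(k_d L₀))]
= [1/(1.38−0.225)] ln[(1.38/0.225)(1 − 0.979×1.155/(0.225×9.31))]
= (1/1.155) ln[6.133 × 0.4602] = 0.8658 × ln(2.823) = 0.8658 × 1.038 = 0.8984 d.
D_c = (k_d/k_a) L₀ e^(−k_d t_c) = (0.225/1.38) × 9.31 × e^(−0.225×0.8984) = 0.1630 × 9.31 × 0.8170 = 1.240 mg/L.

t_c ≈ 0.898 d; D_c ≈ 1.24 mg/L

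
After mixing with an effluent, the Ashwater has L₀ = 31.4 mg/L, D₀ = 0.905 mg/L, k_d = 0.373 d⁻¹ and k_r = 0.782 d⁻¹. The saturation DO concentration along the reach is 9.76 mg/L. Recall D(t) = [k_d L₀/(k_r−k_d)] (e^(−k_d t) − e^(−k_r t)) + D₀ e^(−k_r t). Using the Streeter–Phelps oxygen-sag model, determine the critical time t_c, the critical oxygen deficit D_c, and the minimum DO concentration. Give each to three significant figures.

With k_r/k_d = 2.097 and 1 − D₀(k_r−k_d)/(k_d L₀) = 0.9684,
t_c = ln(2.097 × 0.9684) / (0.782 − 0.373) = ln(2.030) / 0.4090 = 0.7082/0.4090 = 1.731 d.
L(t_c) = L₀ e^(−k_d t_c) = 31.4 × 0.5242 = 16.46 mg/L, and at the critical point k_r D_c = k_d L, so D_c = (0.373/0.782) × 16.46 = 7.851 mg/L.
Minimum DO = C_s − D_c = 9.76 − 7.851 = 1.909 mg/L.

t_c ≈ 1.73 d; D_c ≈ 7.85 mg/L; min DO ≈ 1.91 mg/L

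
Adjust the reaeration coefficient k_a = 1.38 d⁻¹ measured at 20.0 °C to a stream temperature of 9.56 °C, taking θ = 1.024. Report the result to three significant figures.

k_a(T₂) = k_a(T₁) · θ^(T₂−T₁) = 1.38 × 1.024^(9.56−20.0)
= 1.38 × 1.024^-10.4 = 1.38 × 0.7807 = 1.077 d⁻¹.

k_a ≈ 1.08 d⁻¹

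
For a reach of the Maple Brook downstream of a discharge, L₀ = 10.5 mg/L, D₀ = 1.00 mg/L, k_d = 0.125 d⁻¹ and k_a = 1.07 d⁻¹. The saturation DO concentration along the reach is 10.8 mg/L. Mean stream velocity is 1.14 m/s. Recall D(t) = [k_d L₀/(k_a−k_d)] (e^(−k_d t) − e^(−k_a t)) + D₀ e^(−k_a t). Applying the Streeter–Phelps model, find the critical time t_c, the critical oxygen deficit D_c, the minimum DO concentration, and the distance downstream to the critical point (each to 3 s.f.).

t_c ≈ 0.925 d; D_c ≈ 1.09 mg/L; min DO ≈ 9.71 mg/L; x_c ≈ 91.1 km

With k_a/k_d = 8.560 and 1 − D₀(k_a−k_d)/(k_d L₀) = 0.2800,
t_c = ln(8.560 × 0.2800) / (1.07 − 0.125) = ln(2.397) / 0.9450 = 0.8741/0.9450 = 0.9250 d.
D_c = (k_d/k_a) L₀ e^(−k_d t_c) = (0.125/1.07) × 10.5 × e^(−0.125×0.9250) = 0.1168 × 10.5 × 0.8908 = 1.093 mg/L.
Minimum DO = C_s − D_c = 10.8 − 1.093 = 9.707 mg/L.
x_c = v t_c = 1.14 m/s × 0.9250 d × 86400 s/d = 91110 m ≈ 91.1 km.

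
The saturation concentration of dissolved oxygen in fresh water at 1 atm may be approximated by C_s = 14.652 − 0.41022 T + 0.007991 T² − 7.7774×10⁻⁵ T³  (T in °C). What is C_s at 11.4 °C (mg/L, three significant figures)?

C_s = 14.652 − 0.41022×11.4 + 0.007991×11.4² − 7.7774×10⁻⁵×11.4³ = 10.90 mg/L.

C_s ≈ 10.9 mg/L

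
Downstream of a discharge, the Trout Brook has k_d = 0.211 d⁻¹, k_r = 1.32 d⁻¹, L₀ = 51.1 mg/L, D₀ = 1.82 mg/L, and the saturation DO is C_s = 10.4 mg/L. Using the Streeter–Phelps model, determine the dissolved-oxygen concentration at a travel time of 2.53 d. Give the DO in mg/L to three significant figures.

DO ≈ 4.98 mg/L

k_d L₀/(k_r−k_d) = 0.211×51.1/(1.32−0.211) = 10.78/1.109 = 9.722 mg/L.
e^(−k_d t) = e^(−0.211×2.530) = 0.5864; e^(−k_r t) = e^(−1.32×2.530) = 0.03545.
D = 9.722 × (0.5864 − 0.03545) + 1.82 × 0.03545 = 5.356 + 0.06452 = 5.421 mg/L.
DO = C_s − D = 10.4 − 5.421 = 4.979 mg/L.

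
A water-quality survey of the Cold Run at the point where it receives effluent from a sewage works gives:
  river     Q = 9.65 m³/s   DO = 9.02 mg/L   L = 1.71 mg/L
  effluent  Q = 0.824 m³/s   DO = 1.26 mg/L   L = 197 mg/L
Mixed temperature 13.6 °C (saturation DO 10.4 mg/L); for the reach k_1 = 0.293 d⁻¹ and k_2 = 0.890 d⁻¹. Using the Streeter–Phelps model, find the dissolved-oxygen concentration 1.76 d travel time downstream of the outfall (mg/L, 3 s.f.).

Mixed DO = (9.65×9.02 + 0.824×1.26)/(9.65+0.824) = 88.08/10.47 = 8.410 mg/L.
Mixed L₀ = (9.65×1.71 + 0.824×197)/(10.47) = 178.8/10.47 = 17.07 mg/L.
Initial deficit D₀ = C_s − DO₀ = 10.4 − 8.410 = 1.990 mg/L.
D(1.76) = [0.293×17.07/(0.890−0.293)](e^(−0.293×1.76) − e^(−0.890×1.76)) + 1.990 e^(−0.890×1.76)
= 8.380 × (0.5971 − 0.2088) + 1.990 × 0.2088 = 3.669 mg/L.
DO = 10.4 − 3.669 = 6.731 mg/L.

DO ≈ 6.73 mg/L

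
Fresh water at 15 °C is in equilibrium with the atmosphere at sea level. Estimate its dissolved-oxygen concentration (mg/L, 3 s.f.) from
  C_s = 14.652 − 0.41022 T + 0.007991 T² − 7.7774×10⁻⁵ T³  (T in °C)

C_s ≈ 10.0 mg/L

C_s = 14.652 − 0.41022×15 + 0.007991×15² − 7.7774×10⁻⁵×15³ = 10.03 mg/L.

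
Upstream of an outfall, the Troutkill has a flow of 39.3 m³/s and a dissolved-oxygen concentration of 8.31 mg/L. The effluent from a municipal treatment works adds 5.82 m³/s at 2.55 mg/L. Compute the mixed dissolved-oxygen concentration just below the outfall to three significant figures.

7.57 mg/L

Flow-weighted mixing: C = (Q_r C_r + Q_w C_w)/(Q_r + Q_w)
= (39.3×8.31 + 5.82×2.55)/(39.3 + 5.82) = 341.4/45.12 = 7.567 mg/L.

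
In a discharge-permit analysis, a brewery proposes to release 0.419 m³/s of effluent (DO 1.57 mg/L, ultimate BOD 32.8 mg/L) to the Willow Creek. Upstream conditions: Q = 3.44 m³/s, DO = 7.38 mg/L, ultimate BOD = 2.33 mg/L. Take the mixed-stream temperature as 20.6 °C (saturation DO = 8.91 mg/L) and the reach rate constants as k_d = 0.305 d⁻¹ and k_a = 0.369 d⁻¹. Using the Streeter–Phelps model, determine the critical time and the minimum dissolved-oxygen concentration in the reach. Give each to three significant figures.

t_c ≈ 1.67 d; minimum DO ≈ 6.11 mg/L

Mixed DO = (3.44×7.38 + 0.419×1.57)/(3.44+0.419) = 26.05/3.859 = 6.749 mg/L.
Mixed L₀ = (3.44×2.33 + 0.419×32.8)/(3.859) = 21.76/3.859 = 5.638 mg/L.
Initial deficit D₀ = C_s − DO₀ = 8.91 − 6.749 = 2.161 mg/L.
t_c = (1/0.06400) ln[(0.369/0.305)(1 − 2.161×0.06400/(0.305×5.638))] = 15.62 × ln(1.113) = 1.666 d.
D_c = (0.305/0.369) × 5.638 × e^(−0.305×1.666) = 0.8266 × 5.638 × 0.6015 = 2.803 mg/L.
Minimum DO = 8.91 − 2.803 = 6.107 mg/L.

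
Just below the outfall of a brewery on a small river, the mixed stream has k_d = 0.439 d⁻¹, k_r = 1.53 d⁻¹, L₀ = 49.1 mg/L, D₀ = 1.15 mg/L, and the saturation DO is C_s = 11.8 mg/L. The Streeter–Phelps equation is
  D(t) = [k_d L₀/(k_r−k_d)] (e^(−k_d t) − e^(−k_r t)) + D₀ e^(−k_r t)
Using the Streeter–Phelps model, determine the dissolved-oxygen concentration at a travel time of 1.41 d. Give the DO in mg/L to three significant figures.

k_d L₀/(k_r−k_d) = 0.439×49.1/(1.53−0.439) = 21.55/1.091 = 19.76 mg/L.
e^(−k_d t) = e^(−0.439×1.410) = 0.5385; e^(−k_r t) = e^(−1.53×1.410) = 0.1156.
D = 19.76 × (0.5385 − 0.1156) + 1.15 × 0.1156 = 8.354 + 0.1330 = 8.487 mg/L.
DO = C_s − D = 11.8 − 8.487 = 3.313 mg/L.

DO ≈ 3.31 mg/L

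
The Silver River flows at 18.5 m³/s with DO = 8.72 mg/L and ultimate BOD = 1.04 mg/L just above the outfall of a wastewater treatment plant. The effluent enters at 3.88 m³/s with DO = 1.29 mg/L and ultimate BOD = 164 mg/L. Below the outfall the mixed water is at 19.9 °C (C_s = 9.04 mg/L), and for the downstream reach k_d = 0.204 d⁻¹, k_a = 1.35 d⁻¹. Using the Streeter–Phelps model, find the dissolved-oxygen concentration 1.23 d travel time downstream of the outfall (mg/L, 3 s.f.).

DO ≈ 5.67 mg/L

Mixed DO = (18.5×8.72 + 3.88×1.29)/(18.5+3.88) = 166.3/22.38 = 7.432 mg/L.
Mixed L₀ = (18.5×1.04 + 3.88×164)/(22.38) = 655.6/22.38 = 29.29 mg/L.
Initial deficit D₀ = C_s − DO₀ = 9.04 − 7.432 = 1.608 mg/L.
D(1.23) = [0.204×29.29/(1.35−0.204)](e^(−0.204×1.23) − e^(−1.35×1.23)) + 1.608 e^(−1.35×1.23)
= 5.214 × (0.7781 − 0.1900) + 1.608 × 0.1900 = 3.372 mg/L.
DO = 9.04 − 3.372 = 5.668 mg/L.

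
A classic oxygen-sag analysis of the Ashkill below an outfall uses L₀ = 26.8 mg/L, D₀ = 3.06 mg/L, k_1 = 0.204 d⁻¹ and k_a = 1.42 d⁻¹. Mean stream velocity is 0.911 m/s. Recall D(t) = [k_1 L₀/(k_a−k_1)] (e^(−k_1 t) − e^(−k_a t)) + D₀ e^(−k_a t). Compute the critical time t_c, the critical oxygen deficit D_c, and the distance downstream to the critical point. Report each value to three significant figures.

t_c ≈ 0.657 d; D_c ≈ 3.37 mg/L; x_c ≈ 51.7 km

At the critical point dD/dt = 0, so k_1 L₀ e^(−k_1 t) = k_a D. Substituting D(t) from the Streeter–Phelps equation and solving for t gives
t_c = ln[(k_a/k_1)(1 − D₀(k_a−k_1)/(k_1 L₀))] / (k_a−k_1).
Here k_a−k_1 = 1.216 d⁻¹ and 1 − D₀(k_a−k_1)/(k_1 L₀) = 1 − 3.06×1.216/(0.204×26.8) = 0.3194, so
t_c = ln(6.961 × 0.3194) / 1.216 = 0.7990 / 1.216 = 0.6571 d.
L(t_c) = L₀ e^(−k_1 t_c) = 26.8 × 0.8746 = 23.44 mg/L, and at the critical point k_a D_c = k_1 L, so D_c = (0.204/1.42) × 23.44 = 3.367 mg/L.
x_c = v t_c = 0.911 m/s × 0.6571 d × 86400 s/d = 51720 m ≈ 51.7 km.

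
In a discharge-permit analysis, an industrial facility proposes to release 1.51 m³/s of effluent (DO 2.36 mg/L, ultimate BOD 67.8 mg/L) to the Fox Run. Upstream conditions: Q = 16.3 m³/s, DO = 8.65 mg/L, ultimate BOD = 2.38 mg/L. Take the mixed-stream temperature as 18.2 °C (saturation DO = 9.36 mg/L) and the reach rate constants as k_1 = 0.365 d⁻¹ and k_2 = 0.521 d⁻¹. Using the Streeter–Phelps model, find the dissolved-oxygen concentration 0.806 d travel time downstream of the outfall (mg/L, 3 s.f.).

Mixed DO = (16.3×8.65 + 1.51×2.36)/(16.3+1.51) = 144.6/17.81 = 8.117 mg/L.
Mixed L₀ = (16.3×2.38 + 1.51×67.8)/(17.81) = 141.2/17.81 = 7.927 mg/L.
Initial deficit D₀ = C_s − DO₀ = 9.36 − 8.117 = 1.243 mg/L.
D(0.806) = [0.365×7.927/(0.521−0.365)](e^(−0.365×0.806) − e^(−0.521×0.806)) + 1.243 e^(−0.521×0.806)
= 18.55 × (0.7451 − 0.6571) + 1.243 × 0.6571 = 2.450 mg/L.
DO = 9.36 − 2.450 = 6.910 mg/L.

DO ≈ 6.91 mg/L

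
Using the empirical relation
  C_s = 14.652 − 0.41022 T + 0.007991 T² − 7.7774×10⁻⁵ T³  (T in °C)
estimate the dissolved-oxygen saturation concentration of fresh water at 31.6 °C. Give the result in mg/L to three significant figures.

C_s = 14.652 − 0.41022×31.6 + 0.007991×31.6² − 7.7774×10⁻⁵×31.6³ = 7.214 mg/L.

C_s ≈ 7.21 mg/L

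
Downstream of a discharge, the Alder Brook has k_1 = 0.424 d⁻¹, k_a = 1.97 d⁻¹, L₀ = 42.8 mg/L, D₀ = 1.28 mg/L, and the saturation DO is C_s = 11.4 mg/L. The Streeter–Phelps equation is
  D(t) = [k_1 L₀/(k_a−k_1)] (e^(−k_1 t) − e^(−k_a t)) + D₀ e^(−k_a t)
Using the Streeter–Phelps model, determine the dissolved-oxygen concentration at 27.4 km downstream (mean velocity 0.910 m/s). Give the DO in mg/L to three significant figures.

Travel time t = x/v = 27.4 km / (0.910 m/s) = 27400 m / 0.910 m/s = 30110 s = 0.3485 d.
k_1 L₀/(k_a−k_1) = 0.424×42.8/(1.97−0.424) = 18.15/1.546 = 11.74 mg/L.
e^(−k_1 t) = e^(−0.424×0.3485) = 0.8626; e^(−k_a t) = e^(−1.97×0.3485) = 0.5033.
D = 11.74 × (0.8626 − 0.5033) + 1.28 × 0.5033 = 4.218 + 0.6442 = 4.862 mg/L.
DO = C_s − D = 11.4 − 4.862 = 6.538 mg/L.

DO ≈ 6.54 mg/L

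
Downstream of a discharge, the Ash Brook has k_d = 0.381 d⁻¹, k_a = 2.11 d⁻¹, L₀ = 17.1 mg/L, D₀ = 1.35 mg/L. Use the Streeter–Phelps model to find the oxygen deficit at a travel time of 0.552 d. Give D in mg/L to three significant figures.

D ≈ 2.30 mg/L

k_d L₀/(k_a−k_d) = 0.381×17.1/(2.11−0.381) = 6.515/1.729 = 3.768 mg/L.
e^(−k_d t) = e^(−0.381×0.5520) = 0.8103; e^(−k_a t) = e^(−2.11×0.5520) = 0.3120.
D = 3.768 × (0.8103 − 0.3120) + 1.35 × 0.3120 = 1.878 + 0.4212 = 2.299 mg/L.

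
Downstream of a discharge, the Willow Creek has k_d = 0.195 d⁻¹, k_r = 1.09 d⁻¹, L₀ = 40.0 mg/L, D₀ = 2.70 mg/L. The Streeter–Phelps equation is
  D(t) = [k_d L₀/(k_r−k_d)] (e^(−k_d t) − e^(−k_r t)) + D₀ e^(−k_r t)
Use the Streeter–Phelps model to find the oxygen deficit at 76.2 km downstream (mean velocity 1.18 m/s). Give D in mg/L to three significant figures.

Travel time t = x/v = 76.2 km / (1.18 m/s) = 76200 m / 1.18 m/s = 64580 s = 0.7474 d.
k_d L₀/(k_r−k_d) = 0.195×40.0/(1.09−0.195) = 7.800/0.8950 = 8.715 mg/L.
e^(−k_d t) = e^(−0.195×0.7474) = 0.8644; e^(−k_r t) = e^(−1.09×0.7474) = 0.4428.
D = 8.715 × (0.8644 − 0.4428) + 2.70 × 0.4428 = 3.674 + 1.196 = 4.870 mg/L.

D ≈ 4.87 mg/L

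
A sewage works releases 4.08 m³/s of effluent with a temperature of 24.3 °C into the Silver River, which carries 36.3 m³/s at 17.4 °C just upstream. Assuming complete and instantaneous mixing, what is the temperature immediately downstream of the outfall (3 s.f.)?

Flow-weighted mixing: C = (Q_r C_r + Q_w C_w)/(Q_r + Q_w)
= (36.3×17.4 + 4.08×24.3)/(36.3 + 4.08) = 730.8/40.38 = 18.10 °C.

18.1 °C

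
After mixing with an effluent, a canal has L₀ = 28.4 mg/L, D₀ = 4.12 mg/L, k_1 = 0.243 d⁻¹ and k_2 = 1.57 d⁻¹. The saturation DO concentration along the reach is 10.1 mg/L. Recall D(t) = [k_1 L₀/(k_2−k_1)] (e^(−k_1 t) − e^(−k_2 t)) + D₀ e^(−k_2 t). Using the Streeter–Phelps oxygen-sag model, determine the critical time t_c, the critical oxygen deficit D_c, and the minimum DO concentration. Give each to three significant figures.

t_c ≈ 0.222 d; D_c ≈ 4.16 mg/L; min DO ≈ 5.94 mg/L

At the critical point dD/dt = 0, so k_1 L₀ e^(−k_1 t) = k_2 D. Substituting D(t) from the Streeter–Phelps equation and solving for t gives
t_c = ln[(k_2/k_1)(1 − D₀(k_2−k_1)/(k_1 L₀))] / (k_2−k_1).
Here k_2−k_1 = 1.327 d⁻¹ and 1 − D₀(k_2−k_1)/(k_1 L₀) = 1 − 4.12×1.327/(0.243×28.4) = 0.2078, so
t_c = ln(6.461 × 0.2078) / 1.327 = 0.2945 / 1.327 = 0.2219 d.
D_c = (k_1/k_2) L₀ e^(−k_1 t_c) = (0.243/1.57) × 28.4 × e^(−0.243×0.2219) = 0.1548 × 28.4 × 0.9475 = 4.165 mg/L.
Minimum DO = C_s − D_c = 10.1 − 4.165 = 5.935 mg/L.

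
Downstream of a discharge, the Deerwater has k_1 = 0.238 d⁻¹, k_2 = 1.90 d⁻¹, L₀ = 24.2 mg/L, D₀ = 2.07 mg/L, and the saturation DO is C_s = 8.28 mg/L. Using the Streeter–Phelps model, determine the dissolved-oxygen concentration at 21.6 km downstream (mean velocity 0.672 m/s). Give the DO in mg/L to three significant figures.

Travel time t = x/v = 21.6 km / (0.672 m/s) = 21600 m / 0.672 m/s = 32140 s = 0.3720 d.
k_1 L₀/(k_2−k_1) = 0.238×24.2/(1.90−0.238) = 5.760/1.662 = 3.465 mg/L.
e^(−k_1 t) = e^(−0.238×0.3720) = 0.9153; e^(−k_2 t) = e^(−1.90×0.3720) = 0.4932.
D = 3.465 × (0.9153 − 0.4932) + 2.07 × 0.4932 = 1.463 + 1.021 = 2.484 mg/L.
DO = C_s − D = 8.28 − 2.484 = 5.796 mg/L.

DO ≈ 5.80 mg/L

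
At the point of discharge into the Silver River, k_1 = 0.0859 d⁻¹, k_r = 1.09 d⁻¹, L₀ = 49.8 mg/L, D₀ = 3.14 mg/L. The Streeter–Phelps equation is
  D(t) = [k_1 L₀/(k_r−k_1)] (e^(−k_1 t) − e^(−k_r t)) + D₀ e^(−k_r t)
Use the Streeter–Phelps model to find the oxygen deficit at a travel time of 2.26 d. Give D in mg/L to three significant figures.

D ≈ 3.41 mg/L

k_1 L₀/(k_r−k_1) = 0.0859×49.8/(1.09−0.0859) = 4.278/1.004 = 4.260 mg/L.
e^(−k_1 t) = e^(−0.0859×2.260) = 0.8235; e^(−k_r t) = e^(−1.09×2.260) = 0.08514.
D = 4.260 × (0.8235 − 0.08514) + 3.14 × 0.08514 = 3.146 + 0.2674 = 3.413 mg/L.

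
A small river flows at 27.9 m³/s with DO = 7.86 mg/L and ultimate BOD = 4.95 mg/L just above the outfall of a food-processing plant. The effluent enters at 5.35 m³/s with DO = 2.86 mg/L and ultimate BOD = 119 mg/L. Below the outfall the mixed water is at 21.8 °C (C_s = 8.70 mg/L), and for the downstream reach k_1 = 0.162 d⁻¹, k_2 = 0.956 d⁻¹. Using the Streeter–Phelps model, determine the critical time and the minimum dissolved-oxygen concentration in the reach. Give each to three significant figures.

Mixed DO = (27.9×7.86 + 5.35×2.86)/(27.9+5.35) = 234.6/33.25 = 7.055 mg/L.
Mixed L₀ = (27.9×4.95 + 5.35×119)/(33.25) = 774.8/33.25 = 23.30 mg/L.
Initial deficit D₀ = C_s − DO₀ = 8.70 − 7.055 = 1.645 mg/L.
t_c = (1/0.7940) ln[(0.956/0.162)(1 − 1.645×0.7940/(0.162×23.30))] = 1.259 × ln(3.860) = 1.701 d.
D_c = (0.162/0.956) × 23.30 × e^(−0.162×1.701) = 0.1695 × 23.30 × 0.7591 = 2.997 mg/L.
Minimum DO = 8.70 − 2.997 = 5.703 mg/L.

t_c ≈ 1.70 d; minimum DO ≈ 5.70 mg/L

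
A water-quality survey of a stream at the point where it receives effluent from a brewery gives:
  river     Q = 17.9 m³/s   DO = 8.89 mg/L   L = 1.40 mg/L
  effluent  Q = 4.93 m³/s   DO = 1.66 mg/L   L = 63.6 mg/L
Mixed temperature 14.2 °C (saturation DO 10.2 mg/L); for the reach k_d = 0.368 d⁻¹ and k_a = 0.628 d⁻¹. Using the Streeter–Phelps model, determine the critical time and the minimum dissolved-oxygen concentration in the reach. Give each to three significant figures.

t_c ≈ 1.49 d; minimum DO ≈ 5.18 mg/L

Mixed DO = (17.9×8.89 + 4.93×1.66)/(17.9+4.93) = 167.3/22.83 = 7.329 mg/L.
Mixed L₀ = (17.9×1.40 + 4.93×63.6)/(22.83) = 338.6/22.83 = 14.83 mg/L.
Initial deficit D₀ = C_s − DO₀ = 10.2 − 7.329 = 2.871 mg/L.
t_c = (1/0.2600) ln[(0.628/0.368)(1 − 2.871×0.2600/(0.368×14.83))] = 3.846 × ln(1.473) = 1.490 d.
D_c = (0.368/0.628) × 14.83 × e^(−0.368×1.490) = 0.5860 × 14.83 × 0.5779 = 5.023 mg/L.
Minimum DO = 10.2 − 5.023 = 5.177 mg/L.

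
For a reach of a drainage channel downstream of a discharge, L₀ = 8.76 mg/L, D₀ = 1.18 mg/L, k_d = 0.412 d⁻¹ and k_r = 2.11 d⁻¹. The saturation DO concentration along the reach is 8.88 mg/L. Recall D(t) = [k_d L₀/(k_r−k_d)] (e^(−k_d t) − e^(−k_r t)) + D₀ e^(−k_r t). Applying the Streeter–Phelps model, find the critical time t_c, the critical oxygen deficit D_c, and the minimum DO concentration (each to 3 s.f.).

t_c ≈ 0.485 d; D_c ≈ 1.40 mg/L; min DO ≈ 7.48 mg/L

With k_r/k_d = 5.121 and 1 − D₀(k_r−k_d)/(k_d L₀) = 0.4448,
t_c = ln(5.121 × 0.4448) / (2.11 − 0.412) = ln(2.278) / 1.698 = 0.8234/1.698 = 0.4849 d.
L(t_c) = L₀ e^(−k_d t_c) = 8.76 × 0.8189 = 7.174 mg/L, and at the critical point k_r D_c = k_d L, so D_c = (0.412/2.11) × 7.174 = 1.401 mg/L.
Minimum DO = C_s − D_c = 8.88 − 1.401 = 7.479 mg/L.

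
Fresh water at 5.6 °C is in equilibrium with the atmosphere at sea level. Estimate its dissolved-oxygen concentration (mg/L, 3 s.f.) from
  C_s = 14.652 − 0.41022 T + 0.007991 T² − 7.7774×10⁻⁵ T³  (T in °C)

C_s = 14.652 − 0.41022×5.6 + 0.007991×5.6² − 7.7774×10⁻⁵×5.6³ = 12.59 mg/L.

C_s ≈ 12.6 mg/L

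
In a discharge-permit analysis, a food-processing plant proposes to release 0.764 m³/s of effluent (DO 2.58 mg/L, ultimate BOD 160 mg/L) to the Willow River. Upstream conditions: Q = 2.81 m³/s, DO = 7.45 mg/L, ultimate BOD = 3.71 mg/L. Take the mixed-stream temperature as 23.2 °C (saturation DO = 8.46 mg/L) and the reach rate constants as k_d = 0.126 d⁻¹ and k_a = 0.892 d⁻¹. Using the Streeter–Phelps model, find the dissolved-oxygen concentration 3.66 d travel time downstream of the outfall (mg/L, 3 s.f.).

Mixed DO = (2.81×7.45 + 0.764×2.58)/(2.81+0.764) = 22.91/3.574 = 6.409 mg/L.
Mixed L₀ = (2.81×3.71 + 0.764×160)/(3.574) = 132.7/3.574 = 37.12 mg/L.
Initial deficit D₀ = C_s − DO₀ = 8.46 − 6.409 = 2.051 mg/L.
D(3.66) = [0.126×37.12/(0.892−0.126)](e^(−0.126×3.66) − e^(−0.892×3.66)) + 2.051 e^(−0.892×3.66)
= 6.106 × (0.6306 − 0.03821) + 2.051 × 0.03821 = 3.695 mg/L.
DO = 8.46 − 3.695 = 4.765 mg/L.

DO ≈ 4.76 mg/L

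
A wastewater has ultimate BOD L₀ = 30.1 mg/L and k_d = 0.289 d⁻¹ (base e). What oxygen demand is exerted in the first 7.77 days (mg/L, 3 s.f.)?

y_t = L₀(1 − e^(−k_d t)) = 30.1 × (1 − e^(−0.289×7.77))
= 30.1 × (1 − 0.1059) = 30.1 × 0.8941 = 26.91 mg/L.

y ≈ 26.9 mg/L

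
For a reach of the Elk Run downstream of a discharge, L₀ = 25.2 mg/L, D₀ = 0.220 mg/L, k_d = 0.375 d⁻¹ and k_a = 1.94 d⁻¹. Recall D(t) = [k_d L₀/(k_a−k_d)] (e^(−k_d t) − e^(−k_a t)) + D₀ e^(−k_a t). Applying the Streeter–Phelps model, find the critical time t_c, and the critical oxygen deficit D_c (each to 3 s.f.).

With k_a/k_d = 5.173 and 1 − D₀(k_a−k_d)/(k_d L₀) = 0.9636,
t_c = ln(5.173 × 0.9636) / (1.94 − 0.375) = ln(4.985) / 1.565 = 1.606/1.565 = 1.026 d.
D_c = (k_d/k_a) L₀ e^(−k_d t_c) = (0.375/1.94) × 25.2 × e^(−0.375×1.026) = 0.1933 × 25.2 × 0.6805 = 3.315 mg/L.

t_c ≈ 1.03 d; D_c ≈ 3.31 mg/L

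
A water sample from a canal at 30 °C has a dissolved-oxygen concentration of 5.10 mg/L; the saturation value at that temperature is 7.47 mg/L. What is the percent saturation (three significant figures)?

% saturation = C/C_s × 100 = 5.10/7.47 × 100 = 68.3 %.

68.3 % saturation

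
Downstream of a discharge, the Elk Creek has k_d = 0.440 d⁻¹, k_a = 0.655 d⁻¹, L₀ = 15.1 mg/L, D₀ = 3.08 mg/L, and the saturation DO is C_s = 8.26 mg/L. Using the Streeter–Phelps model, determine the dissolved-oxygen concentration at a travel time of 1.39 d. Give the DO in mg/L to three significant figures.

DO ≈ 2.69 mg/L

k_d L₀/(k_a−k_d) = 0.440×15.1/(0.655−0.440) = 6.644/0.2150 = 30.90 mg/L.
e^(−k_d t) = e^(−0.440×1.390) = 0.5425; e^(−k_a t) = e^(−0.655×1.390) = 0.4023.
D = 30.90 × (0.5425 − 0.4023) + 3.08 × 0.4023 = 4.331 + 1.239 = 5.570 mg/L.
DO = C_s − D = 8.26 − 5.570 = 2.690 mg/L.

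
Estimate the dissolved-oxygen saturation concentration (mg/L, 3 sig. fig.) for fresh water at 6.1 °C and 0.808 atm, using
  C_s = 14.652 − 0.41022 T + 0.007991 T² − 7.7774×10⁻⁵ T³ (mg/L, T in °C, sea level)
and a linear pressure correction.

At sea level: C_s = 14.652 − 0.41022×6.1 + 0.007991×6.1² − 7.7774×10⁻⁵×6.1³ = 12.43 mg/L.
Pressure correction: C_s' = 12.43 × 0.808 = 10.04 mg/L.

C_s ≈ 10.0 mg/L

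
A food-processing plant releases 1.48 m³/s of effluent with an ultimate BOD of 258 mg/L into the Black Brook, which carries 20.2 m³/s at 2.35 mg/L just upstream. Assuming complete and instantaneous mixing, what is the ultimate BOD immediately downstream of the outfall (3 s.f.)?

19.8 mg/L

Flow-weighted mixing: C = (Q_r C_r + Q_w C_w)/(Q_r + Q_w)
= (20.2×2.35 + 1.48×258)/(20.2 + 1.48) = 429.3/21.68 = 19.80 mg/L.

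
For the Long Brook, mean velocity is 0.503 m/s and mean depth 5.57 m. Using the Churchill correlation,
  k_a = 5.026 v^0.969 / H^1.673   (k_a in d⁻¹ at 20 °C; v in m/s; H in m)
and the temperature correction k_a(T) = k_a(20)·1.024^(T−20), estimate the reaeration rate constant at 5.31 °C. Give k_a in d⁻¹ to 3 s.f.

k_a ≈ 0.103 d⁻¹

k_a(20) = 5.026 × 0.503^0.969 / 5.57^1.673 = 5.026 × 0.5138 / 17.69 = 0.1460 d⁻¹.
k_a(5.31) = 0.1460 × 1.024^(5.31−20) = 0.1460 × 0.7058 = 0.1030 d⁻¹.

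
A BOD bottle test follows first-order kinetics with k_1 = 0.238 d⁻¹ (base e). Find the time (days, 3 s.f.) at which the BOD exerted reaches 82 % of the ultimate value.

y/L₀ = 1 − e^(−k_1 t) = 0.82 ⇒ e^(−k_1 t) = 0.180
t = −ln(0.180) / 0.238 = 1.715 / 0.238 = 7.205 d.

t ≈ 7.21 d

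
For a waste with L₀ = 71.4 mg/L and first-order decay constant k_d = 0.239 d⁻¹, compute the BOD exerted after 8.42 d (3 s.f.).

y_t = L₀(1 − e^(−k_d t)) = 71.4 × (1 − e^(−0.239×8.42))
= 71.4 × (1 − 0.1337) = 71.4 × 0.8663 = 61.86 mg/L.

y ≈ 61.9 mg/L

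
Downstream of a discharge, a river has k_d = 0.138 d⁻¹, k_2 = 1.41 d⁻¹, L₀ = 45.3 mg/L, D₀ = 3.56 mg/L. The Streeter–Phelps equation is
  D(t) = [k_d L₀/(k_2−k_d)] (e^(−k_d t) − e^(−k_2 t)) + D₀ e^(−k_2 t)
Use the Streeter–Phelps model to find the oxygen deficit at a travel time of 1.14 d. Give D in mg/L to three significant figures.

D ≈ 3.93 mg/L

k_d L₀/(k_2−k_d) = 0.138×45.3/(1.41−0.138) = 6.251/1.272 = 4.915 mg/L.
e^(−k_d t) = e^(−0.138×1.140) = 0.8544; e^(−k_2 t) = e^(−1.41×1.140) = 0.2004.
D = 4.915 × (0.8544 − 0.2004) + 3.56 × 0.2004 = 3.214 + 0.7135 = 3.928 mg/L.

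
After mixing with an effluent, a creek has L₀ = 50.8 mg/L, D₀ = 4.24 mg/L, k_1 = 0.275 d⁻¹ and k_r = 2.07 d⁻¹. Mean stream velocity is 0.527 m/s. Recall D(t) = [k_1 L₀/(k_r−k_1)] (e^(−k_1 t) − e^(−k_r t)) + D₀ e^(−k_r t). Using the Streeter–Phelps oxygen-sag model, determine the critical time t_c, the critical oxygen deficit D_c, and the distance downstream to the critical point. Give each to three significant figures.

t_c ≈ 0.686 d; D_c ≈ 5.59 mg/L; x_c ≈ 31.2 km

t_c = [1/(k_r−k_1)] ln[(k_r/k_1)(1 − D₀(k_r−k_1)/(k_1 L₀))]
= [1/(2.07−0.275)] ln[(2.07/0.275)(1 − 4.24×1.795/(0.275×50.8))]
= (1/1.795) ln[7.527 × 0.4552] = 0.5571 × ln(3.426) = 0.5571 × 1.232 = 0.6861 d.
L(t_c) = L₀ e^(−k_1 t_c) = 50.8 × 0.8281 = 42.07 mg/L, and at the critical point k_r D_c = k_1 L, so D_c = (0.275/2.07) × 42.07 = 5.588 mg/L.
x_c = v t_c = 0.527 m/s × 0.6861 d × 86400 s/d = 31240 m ≈ 31.2 km.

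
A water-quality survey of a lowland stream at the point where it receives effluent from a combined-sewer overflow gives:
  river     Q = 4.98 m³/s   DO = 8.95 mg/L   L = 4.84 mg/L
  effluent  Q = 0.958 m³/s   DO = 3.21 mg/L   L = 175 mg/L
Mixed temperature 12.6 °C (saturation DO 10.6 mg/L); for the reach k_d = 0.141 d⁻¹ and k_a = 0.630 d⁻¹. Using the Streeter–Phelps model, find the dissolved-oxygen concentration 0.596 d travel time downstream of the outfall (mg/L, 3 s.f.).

DO ≈ 6.67 mg/L

Mixed DO = (4.98×8.95 + 0.958×3.21)/(4.98+0.958) = 47.65/5.938 = 8.024 mg/L.
Mixed L₀ = (4.98×4.84 + 0.958×175)/(5.938) = 191.8/5.938 = 32.29 mg/L.
Initial deficit D₀ = C_s − DO₀ = 10.6 − 8.024 = 2.576 mg/L.
D(0.596) = [0.141×32.29/(0.630−0.141)](e^(−0.141×0.596) − e^(−0.630×0.596)) + 2.576 e^(−0.630×0.596)
= 9.311 × (0.9194 − 0.6870) + 2.576 × 0.6870 = 3.934 mg/L.
DO = 10.6 − 3.934 = 6.666 mg/L.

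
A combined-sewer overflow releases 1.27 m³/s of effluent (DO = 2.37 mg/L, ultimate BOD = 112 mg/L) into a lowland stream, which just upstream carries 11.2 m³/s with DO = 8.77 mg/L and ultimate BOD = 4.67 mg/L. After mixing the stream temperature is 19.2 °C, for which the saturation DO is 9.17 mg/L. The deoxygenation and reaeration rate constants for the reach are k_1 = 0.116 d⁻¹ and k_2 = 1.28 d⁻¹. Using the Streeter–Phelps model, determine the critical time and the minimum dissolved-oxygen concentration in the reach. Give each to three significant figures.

t_c ≈ 1.09 d; minimum DO ≈ 7.92 mg/L

Mixed DO = (11.2×8.77 + 1.27×2.37)/(11.2+1.27) = 101.2/12.47 = 8.118 mg/L.
Mixed L₀ = (11.2×4.67 + 1.27×112)/(12.47) = 194.5/12.47 = 15.60 mg/L.
Initial deficit D₀ = C_s − DO₀ = 9.17 − 8.118 = 1.052 mg/L.
t_c = (1/1.164) ln[(1.28/0.116)(1 − 1.052×1.164/(0.116×15.60))] = 0.8591 × ln(3.569) = 1.093 d.
D_c = (0.116/1.28) × 15.60 × e^(−0.116×1.093) = 0.09062 × 15.60 × 0.8809 = 1.245 mg/L.
Minimum DO = 9.17 − 1.245 = 7.925 mg/L.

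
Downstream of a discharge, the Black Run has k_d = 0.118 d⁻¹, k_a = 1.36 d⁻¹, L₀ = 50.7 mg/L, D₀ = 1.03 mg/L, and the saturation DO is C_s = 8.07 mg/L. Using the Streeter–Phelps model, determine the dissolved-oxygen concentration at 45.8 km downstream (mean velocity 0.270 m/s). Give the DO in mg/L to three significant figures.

Travel time t = x/v = 45.8 km / (0.270 m/s) = 45800 m / 0.270 m/s = 169600 s = 1.963 d.
k_d L₀/(k_a−k_d) = 0.118×50.7/(1.36−0.118) = 5.983/1.242 = 4.817 mg/L.
e^(−k_d t) = e^(−0.118×1.963) = 0.7932; e^(−k_a t) = e^(−1.36×1.963) = 0.06925.
D = 4.817 × (0.7932 − 0.06925) + 1.03 × 0.06925 = 3.487 + 0.07132 = 3.559 mg/L.
DO = C_s − D = 8.07 − 3.559 = 4.511 mg/L.

DO ≈ 4.51 mg/L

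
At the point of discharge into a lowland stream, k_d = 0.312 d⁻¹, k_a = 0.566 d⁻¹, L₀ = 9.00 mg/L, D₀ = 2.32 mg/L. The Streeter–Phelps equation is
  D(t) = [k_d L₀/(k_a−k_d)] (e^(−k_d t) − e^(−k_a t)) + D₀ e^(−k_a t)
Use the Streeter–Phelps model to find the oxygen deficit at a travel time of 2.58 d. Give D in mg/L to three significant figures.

k_d L₀/(k_a−k_d) = 0.312×9.00/(0.566−0.312) = 2.808/0.2540 = 11.06 mg/L.
e^(−k_d t) = e^(−0.312×2.580) = 0.4471; e^(−k_a t) = e^(−0.566×2.580) = 0.2322.
D = 11.06 × (0.4471 − 0.2322) + 2.32 × 0.2322 = 2.376 + 0.5386 = 2.915 mg/L.

D ≈ 2.91 mg/L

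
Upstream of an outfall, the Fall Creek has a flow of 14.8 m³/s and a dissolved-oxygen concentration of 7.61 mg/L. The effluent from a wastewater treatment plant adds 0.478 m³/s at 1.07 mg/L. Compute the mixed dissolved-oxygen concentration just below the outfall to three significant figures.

7.41 mg/L

Flow-weighted mixing: C = (Q_r C_r + Q_w C_w)/(Q_r + Q_w)
= (14.8×7.61 + 0.478×1.07)/(14.8 + 0.478) = 113.1/15.28 = 7.405 mg/L.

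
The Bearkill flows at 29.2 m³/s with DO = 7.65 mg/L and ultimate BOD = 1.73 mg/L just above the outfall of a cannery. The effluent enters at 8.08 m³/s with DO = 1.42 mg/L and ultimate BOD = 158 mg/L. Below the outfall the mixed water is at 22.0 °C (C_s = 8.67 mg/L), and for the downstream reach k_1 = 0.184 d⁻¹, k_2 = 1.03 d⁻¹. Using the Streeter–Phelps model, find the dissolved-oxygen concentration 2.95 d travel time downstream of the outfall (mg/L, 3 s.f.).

DO ≈ 4.43 mg/L

Mixed DO = (29.2×7.65 + 8.08×1.42)/(29.2+8.08) = 234.9/37.28 = 6.300 mg/L.
Mixed L₀ = (29.2×1.73 + 8.08×158)/(37.28) = 1327/37.28 = 35.60 mg/L.
Initial deficit D₀ = C_s − DO₀ = 8.67 − 6.300 = 2.370 mg/L.
D(2.95) = [0.184×35.60/(1.03−0.184)](e^(−0.184×2.95) − e^(−1.03×2.95)) + 2.370 e^(−1.03×2.95)
= 7.743 × (0.5811 − 0.04791) + 2.370 × 0.04791 = 4.242 mg/L.
DO = 8.67 − 4.242 = 4.428 mg/L.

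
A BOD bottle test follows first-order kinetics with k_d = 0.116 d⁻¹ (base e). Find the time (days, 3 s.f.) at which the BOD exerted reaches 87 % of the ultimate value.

y/L₀ = 1 − e^(−k_d t) = 0.87 ⇒ e^(−k_d t) = 0.130
t = −ln(0.130) / 0.116 = 2.040 / 0.116 = 17.59 d.

t ≈ 17.6 d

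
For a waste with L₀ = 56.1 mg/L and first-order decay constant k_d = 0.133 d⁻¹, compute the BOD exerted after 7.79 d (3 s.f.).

y ≈ 36.2 mg/L

y_t = L₀(1 − e^(−k_d t)) = 56.1 × (1 − e^(−0.133×7.79))
= 56.1 × (1 − 0.3548) = 56.1 × 0.6452 = 36.19 mg/L.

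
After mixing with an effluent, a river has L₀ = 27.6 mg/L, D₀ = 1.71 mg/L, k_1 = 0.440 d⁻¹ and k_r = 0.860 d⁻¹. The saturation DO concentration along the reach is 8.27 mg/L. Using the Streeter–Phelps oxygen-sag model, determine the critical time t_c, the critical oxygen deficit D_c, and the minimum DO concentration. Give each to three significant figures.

With k_r/k_1 = 1.955 and 1 − D₀(k_r−k_1)/(k_1 L₀) = 0.9409,
t_c = ln(1.955 × 0.9409) / (0.860 − 0.440) = ln(1.839) / 0.4200 = 0.6092/0.4200 = 1.450 d.
L(t_c) = L₀ e^(−k_1 t_c) = 27.6 × 0.5282 = 14.58 mg/L, and at the critical point k_r D_c = k_1 L, so D_c = (0.440/0.860) × 14.58 = 7.459 mg/L.
Minimum DO = C_s − D_c = 8.27 − 7.459 = 0.8108 mg/L.

t_c ≈ 1.45 d; D_c ≈ 7.46 mg/L; min DO ≈ 0.811 mg/L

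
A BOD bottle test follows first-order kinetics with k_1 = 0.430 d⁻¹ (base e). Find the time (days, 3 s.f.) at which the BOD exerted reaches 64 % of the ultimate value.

t ≈ 2.38 d

y/L₀ = 1 − e^(−k_1 t) = 0.64 ⇒ e^(−k_1 t) = 0.360
t = −ln(0.360) / 0.430 = 1.022 / 0.430 = 2.376 d.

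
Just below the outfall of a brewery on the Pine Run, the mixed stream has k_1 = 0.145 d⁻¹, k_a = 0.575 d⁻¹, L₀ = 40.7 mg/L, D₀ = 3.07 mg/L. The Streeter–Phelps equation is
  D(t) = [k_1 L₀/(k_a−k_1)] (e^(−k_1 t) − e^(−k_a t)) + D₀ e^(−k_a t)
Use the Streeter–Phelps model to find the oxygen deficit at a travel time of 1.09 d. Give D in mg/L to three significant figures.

D ≈ 6.03 mg/L

k_1 L₀/(k_a−k_1) = 0.145×40.7/(0.575−0.145) = 5.902/0.4300 = 13.72 mg/L.
e^(−k_1 t) = e^(−0.145×1.090) = 0.8538; e^(−k_a t) = e^(−0.575×1.090) = 0.5343.
D = 13.72 × (0.8538 − 0.5343) + 3.07 × 0.5343 = 4.385 + 1.640 = 6.025 mg/L.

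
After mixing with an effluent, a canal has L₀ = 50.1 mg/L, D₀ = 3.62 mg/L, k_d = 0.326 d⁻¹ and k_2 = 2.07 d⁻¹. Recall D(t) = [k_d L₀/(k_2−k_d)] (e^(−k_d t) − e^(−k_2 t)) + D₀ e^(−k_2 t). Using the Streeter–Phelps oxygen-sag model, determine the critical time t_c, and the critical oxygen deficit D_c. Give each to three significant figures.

t_c ≈ 0.780 d; D_c ≈ 6.12 mg/L

At the critical point dD/dt = 0, so k_d L₀ e^(−k_d t) = k_2 D. Substituting D(t) from the Streeter–Phelps equation and solving for t gives
t_c = ln[(k_2/k_d)(1 − D₀(k_2−k_d)/(k_d L₀))] / (k_2−k_d).
Here k_2−k_d = 1.744 d⁻¹ and 1 − D₀(k_2−k_d)/(k_d L₀) = 1 − 3.62×1.744/(0.326×50.1) = 0.6135, so
t_c = ln(6.350 × 0.6135) / 1.744 = 1.360 / 1.744 = 0.7797 d.
D_c = (k_d/k_2) L₀ e^(−k_d t_c) = (0.326/2.07) × 50.1 × e^(−0.326×0.7797) = 0.1575 × 50.1 × 0.7756 = 6.119 mg/L.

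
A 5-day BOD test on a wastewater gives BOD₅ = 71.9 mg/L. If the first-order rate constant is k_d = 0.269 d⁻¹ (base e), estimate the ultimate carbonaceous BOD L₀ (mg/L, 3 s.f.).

L₀ ≈ 97.2 mg/L

BOD₅ = L₀(1 − e^(−5k_d)) ⇒ L₀ = BOD₅ / (1 − e^(−5×0.269))
= 71.9 / (1 − 0.2605) = 71.9 / 0.7395 = 97.23 mg/L.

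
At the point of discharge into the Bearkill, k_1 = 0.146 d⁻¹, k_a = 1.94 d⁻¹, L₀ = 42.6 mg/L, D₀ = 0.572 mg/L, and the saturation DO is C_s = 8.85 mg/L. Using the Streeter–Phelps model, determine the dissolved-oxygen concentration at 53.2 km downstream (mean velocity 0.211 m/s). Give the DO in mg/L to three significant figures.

Travel time t = x/v = 53.2 km / (0.211 m/s) = 53200 m / 0.211 m/s = 252100 s = 2.918 d.
k_1 L₀/(k_a−k_1) = 0.146×42.6/(1.94−0.146) = 6.220/1.794 = 3.467 mg/L.
e^(−k_1 t) = e^(−0.146×2.918) = 0.6531; e^(−k_a t) = e^(−1.94×2.918) = 0.003478.
D = 3.467 × (0.6531 − 0.003478) + 0.572 × 0.003478 = 2.252 + 0.001989 = 2.254 mg/L.
DO = C_s − D = 8.85 − 2.254 = 6.596 mg/L.

DO ≈ 6.60 mg/L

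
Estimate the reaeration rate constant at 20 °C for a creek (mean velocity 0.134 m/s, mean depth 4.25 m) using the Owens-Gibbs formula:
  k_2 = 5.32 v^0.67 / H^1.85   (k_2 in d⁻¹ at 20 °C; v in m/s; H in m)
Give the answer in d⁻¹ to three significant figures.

k_2 = 5.32 × 0.134^0.67 / 4.25^1.85 = 5.32 × 0.2601 / 14.54 = 0.09518 d⁻¹.

k_2 ≈ 0.0952 d⁻¹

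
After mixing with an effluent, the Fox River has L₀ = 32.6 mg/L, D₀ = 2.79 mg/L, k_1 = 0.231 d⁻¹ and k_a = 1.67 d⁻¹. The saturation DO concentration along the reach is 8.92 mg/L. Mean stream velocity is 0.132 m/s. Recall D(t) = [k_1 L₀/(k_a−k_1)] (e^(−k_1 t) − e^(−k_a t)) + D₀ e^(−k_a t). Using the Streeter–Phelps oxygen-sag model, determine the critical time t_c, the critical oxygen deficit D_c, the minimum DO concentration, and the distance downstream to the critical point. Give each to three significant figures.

With k_a/k_1 = 7.229 and 1 − D₀(k_a−k_1)/(k_1 L₀) = 0.4669,
t_c = ln(7.229 × 0.4669) / (1.67 − 0.231) = ln(3.375) / 1.439 = 1.216/1.439 = 0.8453 d.
D_c = (k_1/k_a) L₀ e^(−k_1 t_c) = (0.231/1.67) × 32.6 × e^(−0.231×0.8453) = 0.1383 × 32.6 × 0.8226 = 3.709 mg/L.
Minimum DO = C_s − D_c = 8.92 − 3.709 = 5.211 mg/L.
x_c = v t_c = 0.132 m/s × 0.8453 d × 86400 s/d = 9641 m ≈ 9.64 km.

t_c ≈ 0.845 d; D_c ≈ 3.71 mg/L; min DO ≈ 5.21 mg/L; x_c ≈ 9.64 km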